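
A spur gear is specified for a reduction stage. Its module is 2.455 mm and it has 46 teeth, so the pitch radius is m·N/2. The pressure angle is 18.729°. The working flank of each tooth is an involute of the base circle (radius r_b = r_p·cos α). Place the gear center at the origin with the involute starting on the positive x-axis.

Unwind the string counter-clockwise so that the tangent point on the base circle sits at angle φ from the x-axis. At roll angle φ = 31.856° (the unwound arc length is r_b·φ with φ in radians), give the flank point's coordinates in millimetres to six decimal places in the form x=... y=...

x=61.112484 y=2.969961

pitch radius r_p = m·N/2 = 2.455·46/2 = 56.465000
base radius r_b = r_p·cos α = 56.465000·cos 18.729° = 53.475059
roll angle φ = 31.856° = 0.55599209 rad
x = r_b·(cos φ + φ·sin φ) = 53.475059·(0.84937725 + 0.55599209·0.52778622) = 61.112484
y = r_b·(sin φ − φ·cos φ) = 53.475059·(0.52778622 − 0.55599209·0.84937725) = 2.969961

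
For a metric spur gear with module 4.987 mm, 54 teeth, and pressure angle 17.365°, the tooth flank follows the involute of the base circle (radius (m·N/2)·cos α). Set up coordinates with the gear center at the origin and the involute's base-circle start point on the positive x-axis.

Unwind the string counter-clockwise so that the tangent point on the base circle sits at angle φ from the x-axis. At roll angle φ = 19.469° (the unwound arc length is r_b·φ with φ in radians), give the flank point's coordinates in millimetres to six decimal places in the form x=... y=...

pitch radius r_p = m·N/2 = 4.987·54/2 = 134.649000
base radius r_b = r_p·cos α = 134.649000·cos 17.365° = 128.512079
roll angle φ = 19.469° = 0.33979815 rad
x = r_b·(cos φ + φ·sin φ) = 128.512079·(0.94282196 + 0.33979815·0.33329679) = 135.718470
y = r_b·(sin φ − φ·cos φ) = 128.512079·(0.33329679 − 0.33979815·0.94282196) = 1.661357

x=135.718470 y=1.661357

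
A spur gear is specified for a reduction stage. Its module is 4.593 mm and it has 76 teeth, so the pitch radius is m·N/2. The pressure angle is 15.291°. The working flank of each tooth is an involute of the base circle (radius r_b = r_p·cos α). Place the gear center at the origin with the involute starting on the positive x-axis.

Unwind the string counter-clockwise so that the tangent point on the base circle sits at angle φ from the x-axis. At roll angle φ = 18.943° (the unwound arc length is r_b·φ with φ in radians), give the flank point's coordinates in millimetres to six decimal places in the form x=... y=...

x=177.306672 y=2.005992

pitch radius r_p = m·N/2 = 4.593·76/2 = 174.534000
base radius r_b = r_p·cos α = 174.534000·cos 15.291° = 168.355297
roll angle φ = 18.943° = 0.33061772 rad
x = r_b·(cos φ + φ·sin φ) = 168.355297·(0.94584200 + 0.33061772·0.32462736) = 177.306672
y = r_b·(sin φ − φ·cos φ) = 168.355297·(0.32462736 − 0.33061772·0.94584200) = 2.005992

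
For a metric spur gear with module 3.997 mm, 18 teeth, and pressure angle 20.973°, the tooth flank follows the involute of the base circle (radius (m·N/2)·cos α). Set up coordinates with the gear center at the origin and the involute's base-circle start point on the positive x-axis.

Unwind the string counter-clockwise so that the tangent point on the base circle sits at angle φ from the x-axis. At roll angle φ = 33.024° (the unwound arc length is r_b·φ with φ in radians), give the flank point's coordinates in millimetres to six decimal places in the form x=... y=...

pitch radius r_p = m·N/2 = 3.997·18/2 = 35.973000
base radius r_b = r_p·cos α = 35.973000·cos 20.973° = 33.589760
roll angle φ = 33.024° = 0.57637753 rad
x = r_b·(cos φ + φ·sin φ) = 33.589760·(0.83844236 + 0.57637753·0.54499029) = 38.714298
y = r_b·(sin φ − φ·cos φ) = 33.589760·(0.54499029 − 0.57637753·0.83844236) = 2.073528

x=38.714298 y=2.073528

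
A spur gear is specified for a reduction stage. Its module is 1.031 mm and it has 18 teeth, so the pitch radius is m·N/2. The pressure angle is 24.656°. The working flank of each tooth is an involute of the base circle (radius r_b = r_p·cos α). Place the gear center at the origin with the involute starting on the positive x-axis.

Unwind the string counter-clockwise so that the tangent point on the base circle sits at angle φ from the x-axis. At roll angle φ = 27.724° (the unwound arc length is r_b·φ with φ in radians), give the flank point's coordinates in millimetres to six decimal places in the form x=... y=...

x=9.363217 y=0.311071

pitch radius r_p = m·N/2 = 1.031·18/2 = 9.279000
base radius r_b = r_p·cos α = 9.279000·cos 24.656° = 8.433023
roll angle φ = 27.724° = 0.48387508 rad
x = r_b·(cos φ + φ·sin φ) = 8.433023·(0.88519884 + 0.48387508·0.46521288) = 9.363217
y = r_b·(sin φ − φ·cos φ) = 8.433023·(0.46521288 − 0.48387508·0.88519884) = 0.311071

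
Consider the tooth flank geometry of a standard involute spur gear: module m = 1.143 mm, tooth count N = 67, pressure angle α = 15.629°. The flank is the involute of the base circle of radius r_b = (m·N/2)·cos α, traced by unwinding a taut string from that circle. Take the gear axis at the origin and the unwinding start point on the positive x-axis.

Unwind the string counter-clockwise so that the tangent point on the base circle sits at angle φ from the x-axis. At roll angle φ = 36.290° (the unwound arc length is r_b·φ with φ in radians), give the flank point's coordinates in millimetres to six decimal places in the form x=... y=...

x=43.545839 y=2.999696

pitch radius r_p = m·N/2 = 1.143·67/2 = 38.290500
base radius r_b = r_p·cos α = 38.290500·cos 15.629° = 36.874760
roll angle φ = 36.290° = 0.63337999 rad
x = r_b·(cos φ + φ·sin φ) = 36.874760·(0.80603160 + 0.63337999·0.59187251) = 43.545839
y = r_b·(sin φ − φ·cos φ) = 36.874760·(0.59187251 − 0.63337999·0.80603160) = 2.999696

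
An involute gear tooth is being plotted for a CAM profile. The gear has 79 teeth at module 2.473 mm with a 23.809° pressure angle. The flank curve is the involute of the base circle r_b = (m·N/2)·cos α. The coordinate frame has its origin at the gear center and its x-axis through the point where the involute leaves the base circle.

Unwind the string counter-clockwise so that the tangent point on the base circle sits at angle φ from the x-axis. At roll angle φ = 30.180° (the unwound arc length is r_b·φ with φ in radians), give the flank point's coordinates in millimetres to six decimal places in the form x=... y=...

pitch radius r_p = m·N/2 = 2.473·79/2 = 97.683500
base radius r_b = r_p·cos α = 97.683500·cos 23.809° = 89.370270
roll angle φ = 30.180° = 0.52674037 rad
x = r_b·(cos φ + φ·sin φ) = 89.370270·(0.86445034 + 0.52674037·0.50271823) = 100.921584
y = r_b·(sin φ − φ·cos φ) = 89.370270·(0.50271823 − 0.52674037·0.86445034) = 4.234126

x=100.921584 y=4.234126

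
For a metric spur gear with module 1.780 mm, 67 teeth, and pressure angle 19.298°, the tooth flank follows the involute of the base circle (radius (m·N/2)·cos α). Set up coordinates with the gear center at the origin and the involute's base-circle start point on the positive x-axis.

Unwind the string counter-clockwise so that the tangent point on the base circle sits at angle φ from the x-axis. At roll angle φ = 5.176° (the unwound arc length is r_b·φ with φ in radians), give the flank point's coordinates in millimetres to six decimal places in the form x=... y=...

x=56.508719 y=0.013819

pitch radius r_p = m·N/2 = 1.780·67/2 = 59.630000
base radius r_b = r_p·cos α = 59.630000·cos 19.298° = 56.279539
roll angle φ = 5.176° = 0.09033824 rad
x = r_b·(cos φ + φ·sin φ) = 56.279539·(0.99592228 + 0.09033824·0.09021542) = 56.508719
y = r_b·(sin φ − φ·cos φ) = 56.279539·(0.09021542 − 0.09033824·0.99592228) = 0.013819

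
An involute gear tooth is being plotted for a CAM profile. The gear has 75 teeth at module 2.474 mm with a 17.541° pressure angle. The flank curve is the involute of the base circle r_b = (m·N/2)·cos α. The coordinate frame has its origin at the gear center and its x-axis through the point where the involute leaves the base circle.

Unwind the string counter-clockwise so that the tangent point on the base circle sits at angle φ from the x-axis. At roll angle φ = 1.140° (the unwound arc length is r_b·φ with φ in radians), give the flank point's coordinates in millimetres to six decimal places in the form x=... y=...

x=88.478612 y=0.000232

pitch radius r_p = m·N/2 = 2.474·75/2 = 92.775000
base radius r_b = r_p·cos α = 92.775000·cos 17.541° = 88.461104
roll angle φ = 1.140° = 0.01989675 rad
x = r_b·(cos φ + φ·sin φ) = 88.461104·(0.99980207 + 0.01989675·0.01989544) = 88.478612
y = r_b·(sin φ − φ·cos φ) = 88.461104·(0.01989544 − 0.01989675·0.99980207) = 0.000232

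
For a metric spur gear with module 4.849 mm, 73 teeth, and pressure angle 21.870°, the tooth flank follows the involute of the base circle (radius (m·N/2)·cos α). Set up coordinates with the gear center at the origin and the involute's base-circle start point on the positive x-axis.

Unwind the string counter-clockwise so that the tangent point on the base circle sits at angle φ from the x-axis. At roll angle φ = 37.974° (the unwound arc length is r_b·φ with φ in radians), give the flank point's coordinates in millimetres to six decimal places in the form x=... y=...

pitch radius r_p = m·N/2 = 4.849·73/2 = 176.988500
base radius r_b = r_p·cos α = 176.988500·cos 21.870° = 164.250889
roll angle φ = 37.974° = 0.66277133 rad
x = r_b·(cos φ + φ·sin φ) = 164.250889·(0.78829005 + 0.66277133·0.61530382) = 196.459796
y = r_b·(sin φ − φ·cos φ) = 164.250889·(0.61530382 − 0.66277133·0.78829005) = 15.250330

x=196.459796 y=15.250330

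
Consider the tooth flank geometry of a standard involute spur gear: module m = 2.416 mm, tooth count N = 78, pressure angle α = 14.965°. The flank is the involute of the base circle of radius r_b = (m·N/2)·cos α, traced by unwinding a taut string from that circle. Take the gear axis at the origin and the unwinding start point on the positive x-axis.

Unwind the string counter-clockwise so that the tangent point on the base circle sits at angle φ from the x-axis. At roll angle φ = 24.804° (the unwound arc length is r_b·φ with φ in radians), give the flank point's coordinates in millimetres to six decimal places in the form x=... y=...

x=99.162675 y=2.415968

pitch radius r_p = m·N/2 = 2.416·78/2 = 94.224000
base radius r_b = r_p·cos α = 94.224000·cos 14.965° = 91.028275
roll angle φ = 24.804° = 0.43291147 rad
x = r_b·(cos φ + φ·sin φ) = 91.028275·(0.90774819 + 0.43291147·0.41951546) = 99.162675
y = r_b·(sin φ − φ·cos φ) = 91.028275·(0.41951546 − 0.43291147·0.90774819) = 2.415968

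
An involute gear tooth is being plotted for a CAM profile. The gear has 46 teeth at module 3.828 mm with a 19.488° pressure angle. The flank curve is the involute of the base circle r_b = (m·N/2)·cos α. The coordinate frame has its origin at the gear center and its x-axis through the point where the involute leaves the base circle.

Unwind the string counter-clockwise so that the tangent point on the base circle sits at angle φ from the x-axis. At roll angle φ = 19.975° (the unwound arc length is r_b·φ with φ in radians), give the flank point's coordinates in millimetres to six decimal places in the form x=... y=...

x=87.891867 y=1.158143

pitch radius r_p = m·N/2 = 3.828·46/2 = 88.044000
base radius r_b = r_p·cos α = 88.044000·cos 19.488° = 83.000081
roll angle φ = 19.975° = 0.34862952 rad
x = r_b·(cos φ + φ·sin φ) = 83.000081·(0.93984177 + 0.34862952·0.34161009) = 87.891867
y = r_b·(sin φ − φ·cos φ) = 83.000081·(0.34161009 − 0.34862952·0.93984177) = 1.158143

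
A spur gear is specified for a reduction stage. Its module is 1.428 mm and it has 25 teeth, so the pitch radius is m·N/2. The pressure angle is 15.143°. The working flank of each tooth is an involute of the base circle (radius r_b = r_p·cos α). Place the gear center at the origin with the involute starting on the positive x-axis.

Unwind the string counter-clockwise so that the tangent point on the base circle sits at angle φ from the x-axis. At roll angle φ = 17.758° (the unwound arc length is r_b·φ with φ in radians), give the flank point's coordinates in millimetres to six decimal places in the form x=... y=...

pitch radius r_p = m·N/2 = 1.428·25/2 = 17.850000
base radius r_b = r_p·cos α = 17.850000·cos 15.143° = 17.230192
roll angle φ = 17.758° = 0.30993557 rad
x = r_b·(cos φ + φ·sin φ) = 17.230192·(0.95235322 + 0.30993557·0.30499728) = 18.037990
y = r_b·(sin φ − φ·cos φ) = 17.230192·(0.30499728 − 0.30993557·0.95235322) = 0.169358

x=18.037990 y=0.169358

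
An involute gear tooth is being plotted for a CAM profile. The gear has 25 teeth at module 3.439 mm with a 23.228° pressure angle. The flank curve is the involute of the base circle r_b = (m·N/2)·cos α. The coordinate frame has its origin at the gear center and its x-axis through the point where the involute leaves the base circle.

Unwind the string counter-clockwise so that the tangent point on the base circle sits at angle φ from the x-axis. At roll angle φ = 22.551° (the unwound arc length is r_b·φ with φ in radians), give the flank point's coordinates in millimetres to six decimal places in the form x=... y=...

pitch radius r_p = m·N/2 = 3.439·25/2 = 42.987500
base radius r_b = r_p·cos α = 42.987500·cos 23.228° = 39.503050
roll angle φ = 22.551° = 0.39358920 rad
x = r_b·(cos φ + φ·sin φ) = 39.503050·(0.92353853 + 0.39358920·0.38350564) = 42.445324
y = r_b·(sin φ − φ·cos φ) = 39.503050·(0.38350564 − 0.39358920·0.92353853) = 0.790490

x=42.445324 y=0.790490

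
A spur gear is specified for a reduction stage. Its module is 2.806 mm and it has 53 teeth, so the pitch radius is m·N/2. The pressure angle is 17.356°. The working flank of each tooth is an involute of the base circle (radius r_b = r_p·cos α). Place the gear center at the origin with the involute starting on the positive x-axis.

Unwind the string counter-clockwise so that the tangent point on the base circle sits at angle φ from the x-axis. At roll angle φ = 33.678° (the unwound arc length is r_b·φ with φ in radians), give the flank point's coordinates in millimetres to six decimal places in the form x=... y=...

x=82.195190 y=4.640510

pitch radius r_p = m·N/2 = 2.806·53/2 = 74.359000
base radius r_b = r_p·cos α = 74.359000·cos 17.356° = 70.973412
roll angle φ = 33.678° = 0.58779199 rad
x = r_b·(cos φ + φ·sin φ) = 70.973412·(0.83216711 + 0.58779199·0.55452494) = 82.195190
y = r_b·(sin φ − φ·cos φ) = 70.973412·(0.55452494 − 0.58779199·0.83216711) = 4.640510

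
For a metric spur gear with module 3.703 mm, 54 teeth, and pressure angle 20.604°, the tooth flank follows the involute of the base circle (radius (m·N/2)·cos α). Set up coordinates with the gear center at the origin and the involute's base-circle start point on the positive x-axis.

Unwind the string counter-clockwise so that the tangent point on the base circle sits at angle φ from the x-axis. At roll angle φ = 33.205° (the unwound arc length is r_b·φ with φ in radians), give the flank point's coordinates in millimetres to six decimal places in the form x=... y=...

x=108.006500 y=5.870483

pitch radius r_p = m·N/2 = 3.703·54/2 = 99.981000
base radius r_b = r_p·cos α = 99.981000·cos 20.604° = 93.585712
roll angle φ = 33.205° = 0.57953658 rad
x = r_b·(cos φ + φ·sin φ) = 93.585712·(0.83671653 + 0.57953658·0.54763624) = 108.006500
y = r_b·(sin φ − φ·cos φ) = 93.585712·(0.54763624 − 0.57953658·0.83671653) = 5.870483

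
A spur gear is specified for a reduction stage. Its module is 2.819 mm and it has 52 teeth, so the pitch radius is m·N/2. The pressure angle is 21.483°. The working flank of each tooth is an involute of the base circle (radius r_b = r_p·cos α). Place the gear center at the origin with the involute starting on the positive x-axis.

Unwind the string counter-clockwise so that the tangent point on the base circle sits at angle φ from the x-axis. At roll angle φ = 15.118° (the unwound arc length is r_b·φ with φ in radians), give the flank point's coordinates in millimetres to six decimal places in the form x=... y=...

x=70.534992 y=0.414729

pitch radius r_p = m·N/2 = 2.819·52/2 = 73.294000
base radius r_b = r_p·cos α = 73.294000·cos 21.483° = 68.201992
roll angle φ = 15.118° = 0.26385888 rad
x = r_b·(cos φ + φ·sin φ) = 68.201992·(0.96539074 + 0.26385888·0.26080781) = 70.534992
y = r_b·(sin φ − φ·cos φ) = 68.201992·(0.26080781 − 0.26385888·0.96539074) = 0.414729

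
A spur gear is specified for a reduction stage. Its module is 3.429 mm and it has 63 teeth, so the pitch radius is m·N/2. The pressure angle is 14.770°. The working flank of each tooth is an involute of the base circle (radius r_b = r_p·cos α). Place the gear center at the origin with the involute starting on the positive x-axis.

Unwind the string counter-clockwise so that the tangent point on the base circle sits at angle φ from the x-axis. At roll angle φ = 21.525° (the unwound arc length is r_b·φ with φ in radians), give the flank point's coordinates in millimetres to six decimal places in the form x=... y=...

pitch radius r_p = m·N/2 = 3.429·63/2 = 108.013500
base radius r_b = r_p·cos α = 108.013500·cos 14.770° = 104.444411
roll angle φ = 21.525° = 0.37568212 rad
x = r_b·(cos φ + φ·sin φ) = 104.444411·(0.93025756 + 0.37568212·0.36690716) = 111.556869
y = r_b·(sin φ − φ·cos φ) = 104.444411·(0.36690716 − 0.37568212·0.93025756) = 1.820051

x=111.556869 y=1.820051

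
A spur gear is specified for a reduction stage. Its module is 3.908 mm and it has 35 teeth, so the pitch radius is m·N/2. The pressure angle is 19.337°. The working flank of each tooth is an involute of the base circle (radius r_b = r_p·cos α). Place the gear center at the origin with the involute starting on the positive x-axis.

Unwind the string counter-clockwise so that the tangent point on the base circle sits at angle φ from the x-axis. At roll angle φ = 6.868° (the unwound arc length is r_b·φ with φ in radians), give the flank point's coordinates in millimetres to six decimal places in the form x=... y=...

pitch radius r_p = m·N/2 = 3.908·35/2 = 68.390000
base radius r_b = r_p·cos α = 68.390000·cos 19.337° = 64.531937
roll angle φ = 6.868° = 0.11986921 rad
x = r_b·(cos φ + φ·sin φ) = 64.531937·(0.99282428 + 0.11986921·0.11958236) = 64.993890
y = r_b·(sin φ − φ·cos φ) = 64.531937·(0.11958236 − 0.11986921·0.99282428) = 0.036996

x=64.993890 y=0.036996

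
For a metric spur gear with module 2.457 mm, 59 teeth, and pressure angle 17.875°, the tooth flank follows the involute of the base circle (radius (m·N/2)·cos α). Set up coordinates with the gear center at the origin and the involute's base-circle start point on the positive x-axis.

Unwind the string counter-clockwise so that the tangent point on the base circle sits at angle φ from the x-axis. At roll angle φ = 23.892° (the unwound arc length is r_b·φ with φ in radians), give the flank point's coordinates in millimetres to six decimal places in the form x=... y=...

pitch radius r_p = m·N/2 = 2.457·59/2 = 72.481500
base radius r_b = r_p·cos α = 72.481500·cos 17.875° = 68.982704
roll angle φ = 23.892° = 0.41699406 rad
x = r_b·(cos φ + φ·sin φ) = 68.982704·(0.91431051 + 0.41699406·0.40501393) = 74.721990
y = r_b·(sin φ − φ·cos φ) = 68.982704·(0.40501393 − 0.41699406·0.91431051) = 1.638468

x=74.721990 y=1.638468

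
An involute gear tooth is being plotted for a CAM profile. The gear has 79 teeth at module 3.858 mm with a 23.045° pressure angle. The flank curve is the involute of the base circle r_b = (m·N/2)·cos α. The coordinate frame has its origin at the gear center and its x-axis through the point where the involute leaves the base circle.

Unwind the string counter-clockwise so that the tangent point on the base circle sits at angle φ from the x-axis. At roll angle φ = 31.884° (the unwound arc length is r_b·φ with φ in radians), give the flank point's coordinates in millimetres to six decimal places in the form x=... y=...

x=160.290154 y=7.808378

pitch radius r_p = m·N/2 = 3.858·79/2 = 152.391000
base radius r_b = r_p·cos α = 152.391000·cos 23.045° = 140.229846
roll angle φ = 31.884° = 0.55648078 rad
x = r_b·(cos φ + φ·sin φ) = 140.229846·(0.84911922 + 0.55648078·0.52820124) = 160.290154
y = r_b·(sin φ − φ·cos φ) = 140.229846·(0.52820124 − 0.55648078·0.84911922) = 7.808378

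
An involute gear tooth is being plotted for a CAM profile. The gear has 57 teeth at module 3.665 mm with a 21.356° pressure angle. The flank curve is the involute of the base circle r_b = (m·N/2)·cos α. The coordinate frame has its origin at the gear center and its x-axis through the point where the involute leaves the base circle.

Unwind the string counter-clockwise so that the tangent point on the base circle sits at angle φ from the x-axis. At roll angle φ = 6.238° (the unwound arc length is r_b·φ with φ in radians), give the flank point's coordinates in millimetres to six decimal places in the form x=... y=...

pitch radius r_p = m·N/2 = 3.665·57/2 = 104.452500
base radius r_b = r_p·cos α = 104.452500·cos 21.356° = 97.280347
roll angle φ = 6.238° = 0.10887364 rad
x = r_b·(cos φ + φ·sin φ) = 97.280347·(0.99407912 + 0.10887364·0.10865868) = 97.855194
y = r_b·(sin φ − φ·cos φ) = 97.280347·(0.10865868 − 0.10887364·0.99407912) = 0.041798

x=97.855194 y=0.041798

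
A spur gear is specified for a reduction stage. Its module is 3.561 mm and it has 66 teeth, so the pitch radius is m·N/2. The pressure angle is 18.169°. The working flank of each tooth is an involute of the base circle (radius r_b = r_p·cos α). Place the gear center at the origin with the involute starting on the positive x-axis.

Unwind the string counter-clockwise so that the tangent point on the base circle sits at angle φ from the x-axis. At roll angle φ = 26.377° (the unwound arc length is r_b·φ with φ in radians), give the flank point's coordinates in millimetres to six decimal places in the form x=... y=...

x=122.866118 y=3.554910

pitch radius r_p = m·N/2 = 3.561·66/2 = 117.513000
base radius r_b = r_p·cos α = 117.513000·cos 18.169° = 111.653908
roll angle φ = 26.377° = 0.46036550 rad
x = r_b·(cos φ + φ·sin φ) = 111.653908·(0.89589018 + 0.46036550·0.44427558) = 122.866118
y = r_b·(sin φ − φ·cos φ) = 111.653908·(0.44427558 − 0.46036550·0.89589018) = 3.554910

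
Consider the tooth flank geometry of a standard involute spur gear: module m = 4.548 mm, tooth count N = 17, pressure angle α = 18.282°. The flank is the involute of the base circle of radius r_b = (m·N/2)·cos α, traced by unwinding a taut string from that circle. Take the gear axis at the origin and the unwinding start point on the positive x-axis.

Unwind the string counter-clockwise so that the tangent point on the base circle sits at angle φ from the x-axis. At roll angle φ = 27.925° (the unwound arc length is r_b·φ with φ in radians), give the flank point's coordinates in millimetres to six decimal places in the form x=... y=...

pitch radius r_p = m·N/2 = 4.548·17/2 = 38.658000
base radius r_b = r_p·cos α = 38.658000·cos 18.282° = 36.706702
roll angle φ = 27.925° = 0.48738319 rad
x = r_b·(cos φ + φ·sin φ) = 36.706702·(0.88356137 + 0.48738319·0.46831539) = 40.810893
y = r_b·(sin φ − φ·cos φ) = 36.706702·(0.46831539 − 0.48738319·0.88356137) = 1.383197

x=40.810893 y=1.383197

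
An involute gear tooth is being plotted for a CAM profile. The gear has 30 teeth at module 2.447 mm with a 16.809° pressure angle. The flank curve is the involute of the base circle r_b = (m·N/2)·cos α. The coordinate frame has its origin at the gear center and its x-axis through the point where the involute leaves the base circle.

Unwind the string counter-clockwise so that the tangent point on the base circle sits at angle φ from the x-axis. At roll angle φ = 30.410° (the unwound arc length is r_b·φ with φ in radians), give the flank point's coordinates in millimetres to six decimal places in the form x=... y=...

pitch radius r_p = m·N/2 = 2.447·30/2 = 36.705000
base radius r_b = r_p·cos α = 36.705000·cos 16.809° = 35.136745
roll angle φ = 30.410° = 0.53075463 rad
x = r_b·(cos φ + φ·sin φ) = 35.136745·(0.86242534 + 0.53075463·0.50618429) = 39.742645
y = r_b·(sin φ − φ·cos φ) = 35.136745·(0.50618429 − 0.53075463·0.86242534) = 1.702307

x=39.742645 y=1.702307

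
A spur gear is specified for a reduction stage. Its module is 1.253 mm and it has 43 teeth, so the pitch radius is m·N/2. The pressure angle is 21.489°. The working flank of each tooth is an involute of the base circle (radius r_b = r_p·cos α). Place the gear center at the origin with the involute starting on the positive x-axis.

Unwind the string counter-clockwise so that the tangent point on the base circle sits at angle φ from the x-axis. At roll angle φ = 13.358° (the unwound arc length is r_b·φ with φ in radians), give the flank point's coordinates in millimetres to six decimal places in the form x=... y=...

pitch radius r_p = m·N/2 = 1.253·43/2 = 26.939500
base radius r_b = r_p·cos α = 26.939500·cos 21.489° = 25.066879
roll angle φ = 13.358° = 0.23314108 rad
x = r_b·(cos φ + φ·sin φ) = 25.066879·(0.97294550 + 0.23314108·0.23103476) = 25.738902
y = r_b·(sin φ − φ·cos φ) = 25.066879·(0.23103476 − 0.23314108·0.97294550) = 0.105311

x=25.738902 y=0.105311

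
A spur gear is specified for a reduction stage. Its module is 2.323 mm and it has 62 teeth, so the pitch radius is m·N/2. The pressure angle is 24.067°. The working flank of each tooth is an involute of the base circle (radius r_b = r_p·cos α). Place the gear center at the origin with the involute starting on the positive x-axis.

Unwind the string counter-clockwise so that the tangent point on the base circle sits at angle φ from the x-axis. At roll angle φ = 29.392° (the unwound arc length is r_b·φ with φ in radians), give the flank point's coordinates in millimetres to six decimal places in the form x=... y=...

x=73.843562 y=2.881647

pitch radius r_p = m·N/2 = 2.323·62/2 = 72.013000
base radius r_b = r_p·cos α = 72.013000·cos 24.067° = 65.752853
roll angle φ = 29.392° = 0.51298717 rad
x = r_b·(cos φ + φ·sin φ) = 65.752853·(0.87128235 + 0.51298717·0.49078210) = 73.843562
y = r_b·(sin φ − φ·cos φ) = 65.752853·(0.49078210 − 0.51298717·0.87128235) = 2.881647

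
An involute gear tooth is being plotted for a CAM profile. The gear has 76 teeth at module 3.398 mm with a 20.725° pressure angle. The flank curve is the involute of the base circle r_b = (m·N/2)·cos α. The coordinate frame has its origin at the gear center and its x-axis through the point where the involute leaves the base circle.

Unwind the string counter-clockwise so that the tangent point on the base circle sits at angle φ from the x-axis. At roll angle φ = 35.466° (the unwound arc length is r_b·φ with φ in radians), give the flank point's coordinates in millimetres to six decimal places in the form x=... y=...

pitch radius r_p = m·N/2 = 3.398·76/2 = 129.124000
base radius r_b = r_p·cos α = 129.124000·cos 20.725° = 120.768348
roll angle φ = 35.466° = 0.61899847 rad
x = r_b·(cos φ + φ·sin φ) = 120.768348·(0.81445997 + 0.61899847·0.58021975) = 141.735558
y = r_b·(sin φ − φ·cos φ) = 120.768348·(0.58021975 − 0.61899847·0.81445997) = 9.186881

x=141.735558 y=9.186881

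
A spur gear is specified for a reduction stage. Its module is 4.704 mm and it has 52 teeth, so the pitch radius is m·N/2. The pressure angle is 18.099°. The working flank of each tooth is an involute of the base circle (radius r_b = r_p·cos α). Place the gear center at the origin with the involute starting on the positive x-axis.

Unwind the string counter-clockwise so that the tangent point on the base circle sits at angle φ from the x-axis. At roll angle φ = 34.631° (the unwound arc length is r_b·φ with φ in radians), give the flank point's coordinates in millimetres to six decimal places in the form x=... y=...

x=135.587323 y=8.248189

pitch radius r_p = m·N/2 = 4.704·52/2 = 122.304000
base radius r_b = r_p·cos α = 122.304000·cos 18.099° = 116.252539
roll angle φ = 34.631° = 0.60442497 rad
x = r_b·(cos φ + φ·sin φ) = 116.252539·(0.82282902 + 0.60442497·0.56828902) = 135.587323
y = r_b·(sin φ − φ·cos φ) = 116.252539·(0.56828902 − 0.60442497·0.82282902) = 8.248189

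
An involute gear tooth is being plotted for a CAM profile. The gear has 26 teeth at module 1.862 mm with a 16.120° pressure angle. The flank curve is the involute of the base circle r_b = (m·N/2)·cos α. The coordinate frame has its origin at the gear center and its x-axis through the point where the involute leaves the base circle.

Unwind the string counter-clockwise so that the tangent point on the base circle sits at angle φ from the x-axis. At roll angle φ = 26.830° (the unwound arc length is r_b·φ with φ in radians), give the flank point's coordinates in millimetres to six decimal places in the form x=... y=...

x=25.665783 y=0.778615

pitch radius r_p = m·N/2 = 1.862·26/2 = 24.206000
base radius r_b = r_p·cos α = 24.206000·cos 16.120° = 23.254276
roll angle φ = 26.830° = 0.46827184 rad
x = r_b·(cos φ + φ·sin φ) = 23.254276·(0.89234962 + 0.46827184·0.45134484) = 25.665783
y = r_b·(sin φ − φ·cos φ) = 23.254276·(0.45134484 − 0.46827184·0.89234962) = 0.778615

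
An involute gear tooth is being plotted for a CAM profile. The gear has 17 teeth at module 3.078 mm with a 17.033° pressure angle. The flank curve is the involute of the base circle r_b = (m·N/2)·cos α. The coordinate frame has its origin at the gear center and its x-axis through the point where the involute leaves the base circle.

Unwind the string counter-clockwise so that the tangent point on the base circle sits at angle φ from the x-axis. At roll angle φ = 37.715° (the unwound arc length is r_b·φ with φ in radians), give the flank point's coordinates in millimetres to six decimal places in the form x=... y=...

x=29.861823 y=2.276799

pitch radius r_p = m·N/2 = 3.078·17/2 = 26.163000
base radius r_b = r_p·cos α = 26.163000·cos 17.033° = 25.015391
roll angle φ = 37.715° = 0.65825093 rad
x = r_b·(cos φ + φ·sin φ) = 25.015391·(0.79106341 + 0.65825093·0.61173416) = 29.861823
y = r_b·(sin φ − φ·cos φ) = 25.015391·(0.61173416 − 0.65825093·0.79106341) = 2.276799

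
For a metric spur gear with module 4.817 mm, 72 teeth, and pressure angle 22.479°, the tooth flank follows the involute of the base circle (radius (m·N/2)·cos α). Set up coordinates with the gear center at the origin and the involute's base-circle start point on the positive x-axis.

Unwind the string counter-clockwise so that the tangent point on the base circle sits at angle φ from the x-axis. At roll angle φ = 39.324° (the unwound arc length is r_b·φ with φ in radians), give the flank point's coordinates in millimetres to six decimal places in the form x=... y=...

x=193.646562 y=16.468236

pitch radius r_p = m·N/2 = 4.817·72/2 = 173.412000
base radius r_b = r_p·cos α = 173.412000·cos 22.479° = 160.236110
roll angle φ = 39.324° = 0.68633328 rad
x = r_b·(cos φ + φ·sin φ) = 160.236110·(0.77357483 + 0.68633328·0.63370496) = 193.646562
y = r_b·(sin φ − φ·cos φ) = 160.236110·(0.63370496 − 0.68633328·0.77357483) = 16.468236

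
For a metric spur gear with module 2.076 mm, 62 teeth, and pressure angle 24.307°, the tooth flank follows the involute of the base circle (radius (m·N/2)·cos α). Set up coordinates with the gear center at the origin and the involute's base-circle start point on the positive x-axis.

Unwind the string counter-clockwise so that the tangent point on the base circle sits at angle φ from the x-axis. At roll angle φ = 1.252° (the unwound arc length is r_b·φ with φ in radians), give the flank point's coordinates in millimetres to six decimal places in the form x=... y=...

x=58.665034 y=0.000204

pitch radius r_p = m·N/2 = 2.076·62/2 = 64.356000
base radius r_b = r_p·cos α = 64.356000·cos 24.307° = 58.651033
roll angle φ = 1.252° = 0.02185152 rad
x = r_b·(cos φ + φ·sin φ) = 58.651033·(0.99976126 + 0.02185152·0.02184978) = 58.665034
y = r_b·(sin φ − φ·cos φ) = 58.651033·(0.02184978 − 0.02185152·0.99976126) = 0.000204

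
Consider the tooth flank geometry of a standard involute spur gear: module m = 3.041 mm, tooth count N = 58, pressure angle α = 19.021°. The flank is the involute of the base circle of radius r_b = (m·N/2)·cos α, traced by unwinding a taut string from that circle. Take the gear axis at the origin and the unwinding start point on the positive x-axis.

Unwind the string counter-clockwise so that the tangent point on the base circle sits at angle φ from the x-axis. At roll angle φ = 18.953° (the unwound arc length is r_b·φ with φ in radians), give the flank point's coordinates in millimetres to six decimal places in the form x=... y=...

pitch radius r_p = m·N/2 = 3.041·58/2 = 88.189000
base radius r_b = r_p·cos α = 88.189000·cos 19.021° = 83.373809
roll angle φ = 18.953° = 0.33079225 rad
x = r_b·(cos φ + φ·sin φ) = 83.373809·(0.94578532 + 0.33079225·0.32479243) = 87.811308
y = r_b·(sin φ − φ·cos φ) = 83.373809·(0.32479243 − 0.33079225·0.94578532) = 0.994981

x=87.811308 y=0.994981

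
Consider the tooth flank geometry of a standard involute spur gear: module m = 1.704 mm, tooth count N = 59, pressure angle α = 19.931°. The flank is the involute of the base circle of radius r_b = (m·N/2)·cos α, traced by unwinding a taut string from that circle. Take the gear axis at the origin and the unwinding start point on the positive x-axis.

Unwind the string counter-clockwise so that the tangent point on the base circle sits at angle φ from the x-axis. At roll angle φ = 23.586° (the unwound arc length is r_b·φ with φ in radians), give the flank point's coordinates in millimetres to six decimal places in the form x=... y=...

pitch radius r_p = m·N/2 = 1.704·59/2 = 50.268000
base radius r_b = r_p·cos α = 50.268000·cos 19.931° = 47.257139
roll angle φ = 23.586° = 0.41165336 rad
x = r_b·(cos φ + φ·sin φ) = 47.257139·(0.91646053 + 0.41165336·0.40012511) = 51.093160
y = r_b·(sin φ − φ·cos φ) = 47.257139·(0.40012511 − 0.41165336·0.91646053) = 1.080348

x=51.093160 y=1.080348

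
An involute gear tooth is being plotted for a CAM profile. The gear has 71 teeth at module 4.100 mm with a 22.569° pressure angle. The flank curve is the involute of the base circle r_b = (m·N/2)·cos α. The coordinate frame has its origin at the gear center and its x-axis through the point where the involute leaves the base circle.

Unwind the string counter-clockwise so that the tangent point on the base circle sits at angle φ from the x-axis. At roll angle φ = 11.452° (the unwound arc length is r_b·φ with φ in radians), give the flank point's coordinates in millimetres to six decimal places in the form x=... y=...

pitch radius r_p = m·N/2 = 4.100·71/2 = 145.550000
base radius r_b = r_p·cos α = 145.550000·cos 22.569° = 134.403491
roll angle φ = 11.452° = 0.19987511 rad
x = r_b·(cos φ + φ·sin φ) = 134.403491·(0.98009138 + 0.19987511·0.19854692) = 137.061450
y = r_b·(sin φ − φ·cos φ) = 134.403491·(0.19854692 − 0.19987511·0.98009138) = 0.356311

x=137.061450 y=0.356311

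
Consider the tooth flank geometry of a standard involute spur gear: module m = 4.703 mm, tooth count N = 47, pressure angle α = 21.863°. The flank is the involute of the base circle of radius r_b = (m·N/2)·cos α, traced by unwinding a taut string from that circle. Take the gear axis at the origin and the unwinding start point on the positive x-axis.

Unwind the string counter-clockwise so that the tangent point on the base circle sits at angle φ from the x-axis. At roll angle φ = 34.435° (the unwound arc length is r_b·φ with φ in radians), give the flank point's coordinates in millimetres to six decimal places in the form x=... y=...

x=119.456706 y=7.157628

pitch radius r_p = m·N/2 = 4.703·47/2 = 110.520500
base radius r_b = r_p·cos α = 110.520500·cos 21.863° = 102.571526
roll angle φ = 34.435° = 0.60100413 rad
x = r_b·(cos φ + φ·sin φ) = 102.571526·(0.82476823 + 0.60100413·0.56547093) = 119.456706
y = r_b·(sin φ − φ·cos φ) = 102.571526·(0.56547093 − 0.60100413·0.82476823) = 7.157628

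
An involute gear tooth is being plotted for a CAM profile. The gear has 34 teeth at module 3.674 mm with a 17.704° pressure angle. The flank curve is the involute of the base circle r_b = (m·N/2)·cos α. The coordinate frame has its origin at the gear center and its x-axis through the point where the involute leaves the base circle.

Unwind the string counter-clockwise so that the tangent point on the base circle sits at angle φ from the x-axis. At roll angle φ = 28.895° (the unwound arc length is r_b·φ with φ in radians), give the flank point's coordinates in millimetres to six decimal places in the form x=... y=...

x=66.592031 y=2.479762

pitch radius r_p = m·N/2 = 3.674·34/2 = 62.458000
base radius r_b = r_p·cos α = 62.458000·cos 17.704° = 59.500005
roll angle φ = 28.895° = 0.50431289 rad
x = r_b·(cos φ + φ·sin φ) = 59.500005·(0.87550670 + 0.50431289·0.48320598) = 66.592031
y = r_b·(sin φ − φ·cos φ) = 59.500005·(0.48320598 − 0.50431289·0.87550670) = 2.479762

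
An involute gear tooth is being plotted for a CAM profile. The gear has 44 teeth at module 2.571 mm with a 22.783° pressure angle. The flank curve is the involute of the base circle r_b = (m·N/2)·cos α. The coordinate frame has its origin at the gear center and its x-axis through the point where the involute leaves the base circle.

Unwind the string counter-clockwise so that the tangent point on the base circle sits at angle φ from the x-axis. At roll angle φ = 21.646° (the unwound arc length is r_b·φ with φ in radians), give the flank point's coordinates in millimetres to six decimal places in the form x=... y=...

pitch radius r_p = m·N/2 = 2.571·44/2 = 56.562000
base radius r_b = r_p·cos α = 56.562000·cos 22.783° = 52.148925
roll angle φ = 21.646° = 0.37779397 rad
x = r_b·(cos φ + φ·sin φ) = 52.148925·(0.92948064 + 0.37779397·0.36887091) = 55.738744
y = r_b·(sin φ − φ·cos φ) = 52.148925·(0.36887091 − 0.37779397·0.92948064) = 0.924013

x=55.738744 y=0.924013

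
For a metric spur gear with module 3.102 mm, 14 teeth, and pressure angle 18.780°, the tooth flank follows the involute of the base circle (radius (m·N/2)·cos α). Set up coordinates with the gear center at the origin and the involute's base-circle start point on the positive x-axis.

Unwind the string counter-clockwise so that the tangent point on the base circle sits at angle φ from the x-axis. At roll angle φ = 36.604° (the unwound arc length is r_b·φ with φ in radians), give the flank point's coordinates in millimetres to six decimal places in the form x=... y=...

x=24.334815 y=1.714932

pitch radius r_p = m·N/2 = 3.102·14/2 = 21.714000
base radius r_b = r_p·cos α = 21.714000·cos 18.780° = 20.557983
roll angle φ = 36.604° = 0.63886032 rad
x = r_b·(cos φ + φ·sin φ) = 20.557983·(0.80277585 + 0.63886032·0.59628092) = 24.334815
y = r_b·(sin φ − φ·cos φ) = 20.557983·(0.59628092 − 0.63886032·0.80277585) = 1.714932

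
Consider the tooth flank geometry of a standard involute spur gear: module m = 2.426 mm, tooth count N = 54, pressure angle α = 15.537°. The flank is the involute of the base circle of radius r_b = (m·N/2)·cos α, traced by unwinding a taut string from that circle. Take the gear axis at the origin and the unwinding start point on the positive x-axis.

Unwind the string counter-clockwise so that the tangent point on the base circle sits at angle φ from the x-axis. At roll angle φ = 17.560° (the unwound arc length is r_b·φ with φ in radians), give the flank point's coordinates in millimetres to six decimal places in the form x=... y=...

pitch radius r_p = m·N/2 = 2.426·54/2 = 65.502000
base radius r_b = r_p·cos α = 65.502000·cos 15.537° = 63.108405
roll angle φ = 17.560° = 0.30647982 rad
x = r_b·(cos φ + φ·sin φ) = 63.108405·(0.95340153 + 0.30647982·0.30170436) = 66.003050
y = r_b·(sin φ − φ·cos φ) = 63.108405·(0.30170436 − 0.30647982·0.95340153) = 0.599911

x=66.003050 y=0.599911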